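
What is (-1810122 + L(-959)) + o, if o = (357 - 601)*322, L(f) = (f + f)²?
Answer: 1790034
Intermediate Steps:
L(f) = 4*f² (L(f) = (2*f)² = 4*f²)
o = -78568 (o = -244*322 = -78568)
(-1810122 + L(-959)) + o = (-1810122 + 4*(-959)²) - 78568 = (-1810122 + 4*919681) - 78568 = (-1810122 + 3678724) - 78568 = 1868602 - 78568 = 1790034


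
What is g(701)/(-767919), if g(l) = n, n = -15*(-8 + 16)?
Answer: 40/255973 ≈ 0.00015627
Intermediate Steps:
n = -120 (n = -15*8 = -120)
g(l) = -120
g(701)/(-767919) = -120/(-767919) = -120*(-1/767919) = 40/255973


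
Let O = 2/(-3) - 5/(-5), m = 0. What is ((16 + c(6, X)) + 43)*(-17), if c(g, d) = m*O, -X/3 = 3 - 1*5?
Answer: -1003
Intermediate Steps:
O = ⅓ (O = 2*(-⅓) - 5*(-⅕) = -⅔ + 1 = ⅓ ≈ 0.33333)
X = 6 (X = -3*(3 - 1*5) = -3*(3 - 5) = -3*(-2) = 6)
c(g, d) = 0 (c(g, d) = 0*(⅓) = 0)
((16 + c(6, X)) + 43)*(-17) = ((16 + 0) + 43)*(-17) = (16 + 43)*(-17) = 59*(-17) = -1003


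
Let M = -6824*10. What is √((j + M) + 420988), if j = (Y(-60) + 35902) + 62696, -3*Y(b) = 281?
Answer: √4061271/3 ≈ 671.75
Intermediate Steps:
Y(b) = -281/3 (Y(b) = -⅓*281 = -281/3)
M = -68240 (M = -853*80 = -68240)
j = 295513/3 (j = (-281/3 + 35902) + 62696 = 107425/3 + 62696 = 295513/3 ≈ 98504.)
√((j + M) + 420988) = √((295513/3 - 68240) + 420988) = √(90793/3 + 420988) = √(1353757/3) = √4061271/3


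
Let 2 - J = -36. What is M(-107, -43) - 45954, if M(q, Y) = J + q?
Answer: -46023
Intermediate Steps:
J = 38 (J = 2 - 1*(-36) = 2 + 36 = 38)
M(q, Y) = 38 + q
M(-107, -43) - 45954 = (38 - 107) - 45954 = -69 - 45954 = -46023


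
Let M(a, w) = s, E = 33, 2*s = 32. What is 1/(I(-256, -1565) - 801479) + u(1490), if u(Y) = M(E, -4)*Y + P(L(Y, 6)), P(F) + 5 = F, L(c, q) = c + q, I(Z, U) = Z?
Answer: 20308749284/801735 ≈ 25331.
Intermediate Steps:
s = 16 (s = (½)*32 = 16)
M(a, w) = 16
P(F) = -5 + F
u(Y) = 1 + 17*Y (u(Y) = 16*Y + (-5 + (Y + 6)) = 16*Y + (-5 + (6 + Y)) = 16*Y + (1 + Y) = 1 + 17*Y)
1/(I(-256, -1565) - 801479) + u(1490) = 1/(-256 - 801479) + (1 + 17*1490) = 1/(-801735) + (1 + 25330) = -1/801735 + 25331 = 20308749284/801735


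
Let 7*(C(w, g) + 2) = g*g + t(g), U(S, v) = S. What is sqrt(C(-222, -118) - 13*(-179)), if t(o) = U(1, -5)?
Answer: 10*sqrt(2114)/7 ≈ 65.683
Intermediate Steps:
t(o) = 1
C(w, g) = -13/7 + g**2/7 (C(w, g) = -2 + (g*g + 1)/7 = -2 + (g**2 + 1)/7 = -2 + (1 + g**2)/7 = -2 + (1/7 + g**2/7) = -13/7 + g**2/7)
sqrt(C(-222, -118) - 13*(-179)) = sqrt((-13/7 + (1/7)*(-118)**2) - 13*(-179)) = sqrt((-13/7 + (1/7)*13924) + 2327) = sqrt((-13/7 + 13924/7) + 2327) = sqrt(13911/7 + 2327) = sqrt(30200/7) = 10*sqrt(2114)/7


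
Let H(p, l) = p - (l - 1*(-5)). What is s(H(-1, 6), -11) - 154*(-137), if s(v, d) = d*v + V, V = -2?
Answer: 21228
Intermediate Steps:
H(p, l) = -5 + p - l (H(p, l) = p - (l + 5) = p - (5 + l) = p + (-5 - l) = -5 + p - l)
s(v, d) = -2 + d*v (s(v, d) = d*v - 2 = -2 + d*v)
s(H(-1, 6), -11) - 154*(-137) = (-2 - 11*(-5 - 1 - 1*6)) - 154*(-137) = (-2 - 11*(-5 - 1 - 6)) + 21098 = (-2 - 11*(-12)) + 21098 = (-2 + 132) + 21098 = 130 + 21098 = 21228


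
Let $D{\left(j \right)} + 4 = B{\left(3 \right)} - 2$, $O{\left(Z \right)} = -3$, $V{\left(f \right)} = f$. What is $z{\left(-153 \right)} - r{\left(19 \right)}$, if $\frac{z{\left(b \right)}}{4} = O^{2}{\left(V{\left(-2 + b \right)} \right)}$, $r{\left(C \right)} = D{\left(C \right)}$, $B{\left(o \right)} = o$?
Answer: $39$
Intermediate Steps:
$D{\left(j \right)} = -3$ ($D{\left(j \right)} = -4 + \left(3 - 2\right) = -4 + 1 = -3$)
$r{\left(C \right)} = -3$
$z{\left(b \right)} = 36$ ($z{\left(b \right)} = 4 \left(-3\right)^{2} = 4 \cdot 9 = 36$)
$z{\left(-153 \right)} - r{\left(19 \right)} = 36 - -3 = 36 + 3 = 39$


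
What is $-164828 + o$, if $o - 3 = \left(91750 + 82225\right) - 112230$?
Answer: $-103080$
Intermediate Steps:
$o = 61748$ ($o = 3 + \left(\left(91750 + 82225\right) - 112230\right) = 3 + \left(173975 - 112230\right) = 3 + 61745 = 61748$)
$-164828 + o = -164828 + 61748 = -103080$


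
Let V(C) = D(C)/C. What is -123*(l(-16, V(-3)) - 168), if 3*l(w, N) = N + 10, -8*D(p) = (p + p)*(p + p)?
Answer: 40385/2 ≈ 20193.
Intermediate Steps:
D(p) = -p²/2 (D(p) = -(p + p)*(p + p)/8 = -2*p*2*p/8 = -p²/2)
V(C) = -C/2 (V(C) = (-C²/2)/C = -C/2)
l(w, N) = 10/3 + N/3 (l(w, N) = (N + 10)/3 = (10 + N)/3 = 10/3 + N/3)
-123*(l(-16, V(-3)) - 168) = -123*((10/3 + (-½*(-3))/3) - 168) = -123*((10/3 + (⅓)*(3/2)) - 168) = -123*((10/3 + ½) - 168) = -123*(23/6 - 168) = -123*(-985/6) = 40385/2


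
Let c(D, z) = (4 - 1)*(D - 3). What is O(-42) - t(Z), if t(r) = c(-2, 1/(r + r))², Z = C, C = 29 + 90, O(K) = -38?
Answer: -263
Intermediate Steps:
c(D, z) = -9 + 3*D (c(D, z) = 3*(-3 + D) = -9 + 3*D)
C = 119
Z = 119
t(r) = 225 (t(r) = (-9 + 3*(-2))² = (-9 - 6)² = (-15)² = 225)
O(-42) - t(Z) = -38 - 1*225 = -38 - 225 = -263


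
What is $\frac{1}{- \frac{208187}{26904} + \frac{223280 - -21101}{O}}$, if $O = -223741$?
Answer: $- \frac{6019527864}{53154793991} \approx -0.11325$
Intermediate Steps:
$\frac{1}{- \frac{208187}{26904} + \frac{223280 - -21101}{O}} = \frac{1}{- \frac{208187}{26904} + \frac{223280 - -21101}{-223741}} = \frac{1}{\left(-208187\right) \frac{1}{26904} + \left(223280 + 21101\right) \left(- \frac{1}{223741}\right)} = \frac{1}{- \frac{208187}{26904} + 244381 \left(- \frac{1}{223741}\right)} = \frac{1}{- \frac{208187}{26904} - \frac{244381}{223741}} = \frac{1}{- \frac{53154793991}{6019527864}} = - \frac{6019527864}{53154793991}$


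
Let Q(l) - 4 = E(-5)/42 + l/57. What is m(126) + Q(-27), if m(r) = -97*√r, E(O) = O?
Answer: 2719/798 - 291*√14 ≈ -1085.4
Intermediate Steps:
Q(l) = 163/42 + l/57 (Q(l) = 4 + (-5/42 + l/57) = 163/42 + l/57)
m(126) + Q(-27) = -291*√14 + (163/42 + (1/57)*(-27)) = -291*√14 + (163/42 - 9/19) = -291*√14 + 2719/798 = 2719/798 - 291*√14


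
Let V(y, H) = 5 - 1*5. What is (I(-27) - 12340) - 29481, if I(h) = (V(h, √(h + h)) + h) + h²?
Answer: -41119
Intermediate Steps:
V(y, H) = 0 (V(y, H) = 5 - 5 = 0)
I(h) = h + h² (I(h) = (0 + h) + h² = h + h²)
(I(-27) - 12340) - 29481 = (-27*(1 - 27) - 12340) - 29481 = (-27*(-26) - 12340) - 29481 = (702 - 12340) - 29481 = -11638 - 29481 = -41119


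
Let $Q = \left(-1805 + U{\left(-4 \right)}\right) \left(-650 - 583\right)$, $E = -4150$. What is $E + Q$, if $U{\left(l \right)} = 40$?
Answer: $2172095$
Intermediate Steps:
$Q = 2176245$ ($Q = \left(-1805 + 40\right) \left(-650 - 583\right) = \left(-1765\right) \left(-1233\right) = 2176245$)
$E + Q = -4150 + 2176245 = 2172095$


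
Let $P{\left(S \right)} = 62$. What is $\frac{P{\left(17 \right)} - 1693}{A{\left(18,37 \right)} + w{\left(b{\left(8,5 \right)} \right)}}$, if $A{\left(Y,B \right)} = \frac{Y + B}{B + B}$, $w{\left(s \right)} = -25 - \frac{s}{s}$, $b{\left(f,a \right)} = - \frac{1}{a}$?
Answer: $\frac{17242}{267} \approx 64.577$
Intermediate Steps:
$w{\left(s \right)} = -26$ ($w{\left(s \right)} = -25 - 1 = -26$)
$A{\left(Y,B \right)} = \frac{B + Y}{2 B}$
$\frac{P{\left(17 \right)} - 1693}{A{\left(18,37 \right)} + w{\left(b{\left(8,5 \right)} \right)}} = \frac{62 - 1693}{\frac{37 + 18}{2 \cdot 37} - 26} = - \frac{1631}{\frac{1}{2} \cdot \frac{1}{37} \cdot 55 - 26} = - \frac{1631}{\frac{55}{74} - 26} = - \frac{1631}{- \frac{1869}{74}} = \left(-1631\right) \left(- \frac{74}{1869}\right) = \frac{17242}{267}$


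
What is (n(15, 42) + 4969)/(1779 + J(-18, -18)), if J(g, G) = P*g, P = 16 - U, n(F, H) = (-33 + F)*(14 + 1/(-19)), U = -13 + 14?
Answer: 89641/28671 ≈ 3.1265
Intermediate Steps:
U = 1
n(F, H) = -8745/19 + 265*F/19 (n(F, H) = (-33 + F)*(14 - 1/19) = (-33 + F)*(265/19) = -8745/19 + 265*F/19)
P = 15 (P = 16 - 1*1 = 16 - 1 = 15)
J(g, G) = 15*g
(n(15, 42) + 4969)/(1779 + J(-18, -18)) = ((-8745/19 + (265/19)*15) + 4969)/(1779 + 15*(-18)) = ((-8745/19 + 3975/19) + 4969)/(1779 - 270) = (-4770/19 + 4969)/1509 = (89641/19)*(1/1509) = 89641/28671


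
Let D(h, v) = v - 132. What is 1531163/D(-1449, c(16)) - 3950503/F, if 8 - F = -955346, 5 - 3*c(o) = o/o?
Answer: -2194978343641/187249384 ≈ -11722.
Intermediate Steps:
c(o) = 4/3 (c(o) = 5/3 - o/(3*o) = 5/3 - ⅓*1 = 5/3 - ⅓ = 4/3)
F = 955354 (F = 8 - 1*(-955346) = 8 + 955346 = 955354)
D(h, v) = -132 + v
1531163/D(-1449, c(16)) - 3950503/F = 1531163/(-132 + 4/3) - 3950503/955354 = 1531163/(-392/3) - 3950503*1/955354 = 1531163*(-3/392) - 3950503/955354 = -4593489/392 - 3950503/955354 = -2194978343641/187249384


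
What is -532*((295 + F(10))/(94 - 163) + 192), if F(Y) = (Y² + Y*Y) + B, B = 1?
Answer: -6784064/69 ≈ -98320.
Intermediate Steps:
F(Y) = 1 + 2*Y² (F(Y) = (Y² + Y*Y) + 1 = (Y² + Y²) + 1 = 2*Y² + 1 = 1 + 2*Y²)
-532*((295 + F(10))/(94 - 163) + 192) = -532*((295 + (1 + 2*10²))/(94 - 163) + 192) = -532*((295 + (1 + 2*100))/(-69) + 192) = -532*((295 + (1 + 200))*(-1/69) + 192) = -532*((295 + 201)*(-1/69) + 192) = -532*(496*(-1/69) + 192) = -532*(-496/69 + 192) = -532*12752/69 = -6784064/69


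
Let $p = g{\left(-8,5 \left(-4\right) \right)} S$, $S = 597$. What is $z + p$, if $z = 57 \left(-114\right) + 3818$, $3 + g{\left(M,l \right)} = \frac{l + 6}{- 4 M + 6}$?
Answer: $- \frac{89128}{19} \approx -4690.9$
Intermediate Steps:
$g{\left(M,l \right)} = -3 + \frac{6 + l}{6 - 4 M}$ ($g{\left(M,l \right)} = -3 + \frac{l + 6}{- 4 M + 6} = -3 + \frac{6 + l}{6 - 4 M}$)
$p = - \frac{38208}{19}$ ($p = \frac{12 - 5 \left(-4\right) - -96}{2 \left(-3 + 2 \left(-8\right)\right)} 597 = \frac{12 - -20 + 96}{2 \left(-3 - 16\right)} 597 = \frac{12 + 20 + 96}{2 \left(-19\right)} 597 = \frac{1}{2} \left(- \frac{1}{19}\right) 128 \cdot 597 = \left(- \frac{64}{19}\right) 597 = - \frac{38208}{19} \approx -2010.9$)
$z = -2680$ ($z = -6498 + 3818 = -2680$)
$z + p = -2680 - \frac{38208}{19} = - \frac{89128}{19}$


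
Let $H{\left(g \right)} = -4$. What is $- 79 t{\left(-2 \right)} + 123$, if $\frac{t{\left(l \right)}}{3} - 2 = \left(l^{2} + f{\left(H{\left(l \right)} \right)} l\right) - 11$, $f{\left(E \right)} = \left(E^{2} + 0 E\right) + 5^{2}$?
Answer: $20742$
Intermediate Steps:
$f{\left(E \right)} = 25 + E^{2}$ ($f{\left(E \right)} = \left(E^{2} + 0\right) + 25 = E^{2} + 25 = 25 + E^{2}$)
$t{\left(l \right)} = -27 + 3 l^{2} + 123 l$ ($t{\left(l \right)} = 6 + 3 \left(\left(l^{2} + \left(25 + \left(-4\right)^{2}\right) l\right) - 11\right) = 6 + 3 \left(\left(l^{2} + \left(25 + 16\right) l\right) - 11\right) = 6 + 3 \left(\left(l^{2} + 41 l\right) - 11\right) = 6 + 3 \left(-11 + l^{2} + 41 l\right) = 6 + \left(-33 + 3 l^{2} + 123 l\right) = -27 + 3 l^{2} + 123 l$)
$- 79 t{\left(-2 \right)} + 123 = - 79 \left(-27 + 3 \left(-2\right)^{2} + 123 \left(-2\right)\right) + 123 = - 79 \left(-27 + 3 \cdot 4 - 246\right) + 123 = - 79 \left(-27 + 12 - 246\right) + 123 = \left(-79\right) \left(-261\right) + 123 = 20619 + 123 = 20742$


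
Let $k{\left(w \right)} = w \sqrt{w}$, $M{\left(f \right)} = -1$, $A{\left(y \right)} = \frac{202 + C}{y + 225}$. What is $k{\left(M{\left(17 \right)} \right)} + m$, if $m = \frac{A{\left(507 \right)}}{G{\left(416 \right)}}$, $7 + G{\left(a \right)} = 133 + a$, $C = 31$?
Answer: $\frac{233}{396744} - i \approx 0.00058728 - 1.0 i$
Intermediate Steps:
$A{\left(y \right)} = \frac{233}{225 + y}$ ($A{\left(y \right)} = \frac{202 + 31}{y + 225} = \frac{233}{225 + y}$)
$G{\left(a \right)} = 126 + a$ ($G{\left(a \right)} = -7 + \left(133 + a\right) = 126 + a$)
$m = \frac{233}{396744}$ ($m = \frac{233 \frac{1}{225 + 507}}{126 + 416} = \frac{233 \cdot \frac{1}{732}}{542} = 233 \cdot \frac{1}{732} \cdot \frac{1}{542} = \frac{233}{732} \cdot \frac{1}{542} = \frac{233}{396744} \approx 0.00058728$)
$k{\left(w \right)} = w^{\frac{3}{2}}$
$k{\left(M{\left(17 \right)} \right)} + m = \left(-1\right)^{\frac{3}{2}} + \frac{233}{396744} = - i + \frac{233}{396744} = \frac{233}{396744} - i$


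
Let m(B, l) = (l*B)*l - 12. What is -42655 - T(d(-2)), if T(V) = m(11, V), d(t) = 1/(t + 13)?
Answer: -469074/11 ≈ -42643.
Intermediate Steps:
d(t) = 1/(13 + t)
m(B, l) = -12 + B*l² (m(B, l) = (B*l)*l - 12 = B*l² - 12 = -12 + B*l²)
T(V) = -12 + 11*V²
-42655 - T(d(-2)) = -42655 - (-12 + 11*(1/(13 - 2))²) = -42655 - (-12 + 11*(1/11)²) = -42655 - (-12 + 11*(1/121)) = -42655 - (-12 + 1/11) = -42655 - 1*(-131/11) = -42655 + 131/11 = -469074/11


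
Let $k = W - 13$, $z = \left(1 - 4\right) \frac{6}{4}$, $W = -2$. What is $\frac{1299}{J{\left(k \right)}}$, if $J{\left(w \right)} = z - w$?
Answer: $\frac{866}{7} \approx 123.71$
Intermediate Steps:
$z = - \frac{9}{2}$ ($z = - 3 \cdot 6 \cdot \frac{1}{4} = \left(-3\right) \frac{3}{2} = - \frac{9}{2} \approx -4.5$)
$k = -15$ ($k = -2 - 13 = -15$)
$J{\left(w \right)} = - \frac{9}{2} - w$
$\frac{1299}{J{\left(k \right)}} = \frac{1299}{- \frac{9}{2} - -15} = \frac{1299}{- \frac{9}{2} + 15} = \frac{1299}{\frac{21}{2}} = 1299 \cdot \frac{2}{21} = \frac{866}{7}$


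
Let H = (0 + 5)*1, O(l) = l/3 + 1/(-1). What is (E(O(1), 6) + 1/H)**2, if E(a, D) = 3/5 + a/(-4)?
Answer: 841/900 ≈ 0.93444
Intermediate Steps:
O(l) = -1 + l/3 (O(l) = l*(1/3) + 1*(-1) = l/3 - 1 = -1 + l/3)
E(a, D) = 3/5 - a/4 (E(a, D) = 3*(1/5) + a*(-1/4) = 3/5 - a/4)
H = 5 (H = 5*1 = 5)
(E(O(1), 6) + 1/H)**2 = ((3/5 - (-1 + (1/3)*1)/4) + 1/5)**2 = ((3/5 - (-1 + 1/3)/4) + 1/5)**2 = ((3/5 - 1/4*(-2/3)) + 1/5)**2 = ((3/5 + 1/6) + 1/5)**2 = (23/30 + 1/5)**2 = (29/30)**2 = 841/900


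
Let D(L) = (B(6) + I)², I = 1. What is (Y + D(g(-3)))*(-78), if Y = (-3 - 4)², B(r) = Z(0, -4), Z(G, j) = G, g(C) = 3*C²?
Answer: -3900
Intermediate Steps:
B(r) = 0
Y = 49 (Y = (-7)² = 49)
D(L) = 1 (D(L) = (0 + 1)² = 1² = 1)
(Y + D(g(-3)))*(-78) = (49 + 1)*(-78) = 50*(-78) = -3900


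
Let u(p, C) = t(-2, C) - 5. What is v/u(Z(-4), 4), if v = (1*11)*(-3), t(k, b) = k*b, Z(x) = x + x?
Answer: 33/13 ≈ 2.5385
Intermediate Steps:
Z(x) = 2*x
t(k, b) = b*k
u(p, C) = -5 - 2*C (u(p, C) = C*(-2) - 5 = -2*C - 5 = -5 - 2*C)
v = -33 (v = 11*(-3) = -33)
v/u(Z(-4), 4) = -33/(-5 - 2*4) = -33/(-5 - 8) = -33/(-13) = -33*(-1/13) = 33/13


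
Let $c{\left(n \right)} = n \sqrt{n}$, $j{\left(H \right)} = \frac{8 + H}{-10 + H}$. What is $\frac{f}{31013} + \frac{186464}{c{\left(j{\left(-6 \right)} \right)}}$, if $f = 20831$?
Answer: $\frac{20831}{31013} + 2983424 i \sqrt{2} \approx 0.67169 + 4.2192 \cdot 10^{6} i$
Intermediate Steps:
$j{\left(H \right)} = \frac{8 + H}{-10 + H}$
$c{\left(n \right)} = n^{\frac{3}{2}}$
$\frac{f}{31013} + \frac{186464}{c{\left(j{\left(-6 \right)} \right)}} = \frac{20831}{31013} + \frac{186464}{\left(\frac{8 - 6}{-10 - 6}\right)^{\frac{3}{2}}} = 20831 \cdot \frac{1}{31013} + \frac{186464}{\left(\frac{1}{-16} \cdot 2\right)^{\frac{3}{2}}} = \frac{20831}{31013} + \frac{186464}{\left(\left(- \frac{1}{16}\right) 2\right)^{\frac{3}{2}}} = \frac{20831}{31013} + \frac{186464}{\left(- \frac{1}{8}\right)^{\frac{3}{2}}} = \frac{20831}{31013} + \frac{186464}{\left(- \frac{1}{32}\right) i \sqrt{2}} = \frac{20831}{31013} + 186464 \cdot 16 i \sqrt{2} = \frac{20831}{31013} + 2983424 i \sqrt{2}$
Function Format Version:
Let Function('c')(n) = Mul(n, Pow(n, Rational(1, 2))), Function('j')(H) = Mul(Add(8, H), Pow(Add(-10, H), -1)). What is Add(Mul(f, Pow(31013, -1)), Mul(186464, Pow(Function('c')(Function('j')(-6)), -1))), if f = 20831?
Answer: Add(Rational(20831, 31013), Mul(2983424, I, Pow(2, Rational(1, 2)))) ≈ Add(0.67169, Mul(4.2192e+6, I))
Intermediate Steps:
Function('j')(H) = Mul(Pow(Add(-10, H), -1), Add(8, H))
Function('c')(n) = Pow(n, Rational(3, 2))
Add(Mul(f, Pow(31013, -1)), Mul(186464, Pow(Function('c')(Function('j')(-6)), -1))) = Add(Mul(20831, Pow(31013, -1)), Mul(186464, Pow(Pow(Mul(Pow(Add(-10, -6), -1), Add(8, -6)), Rational(3, 2)), -1))) = Add(Mul(20831, Rational(1, 31013)), Mul(186464, Pow(Pow(Mul(Pow(-16, -1), 2), Rational(3, 2)), -1))) = Add(Rational(20831, 31013), Mul(186464, Pow(Pow(Mul(Rational(-1, 16), 2), Rational(3, 2)), -1))) = Add(Rational(20831, 31013), Mul(186464, Pow(Pow(Rational(-1, 8), Rational(3, 2)), -1))) = Add(Rational(20831, 31013), Mul(186464, Pow(Mul(Rational(-1, 32), I, Pow(2, Rational(1, 2))), -1))) = Add(Rational(20831, 31013), Mul(186464, Mul(16, I, Pow(2, Rational(1, 2))))) = Add(Rational(20831, 31013), Mul(2983424, I, Pow(2, Rational(1, 2))))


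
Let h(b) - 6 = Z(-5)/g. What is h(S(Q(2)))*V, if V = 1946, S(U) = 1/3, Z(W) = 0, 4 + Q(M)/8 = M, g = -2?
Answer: 11676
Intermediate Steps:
Q(M) = -32 + 8*M
S(U) = ⅓ (S(U) = 1*(⅓) = ⅓)
h(b) = 6 (h(b) = 6 + 0/(-2) = 6 + 0*(-½) = 6 + 0 = 6)
h(S(Q(2)))*V = 6*1946 = 11676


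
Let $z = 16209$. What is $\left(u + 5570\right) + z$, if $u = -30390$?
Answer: $-8611$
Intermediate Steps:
$\left(u + 5570\right) + z = \left(-30390 + 5570\right) + 16209 = -24820 + 16209 = -8611$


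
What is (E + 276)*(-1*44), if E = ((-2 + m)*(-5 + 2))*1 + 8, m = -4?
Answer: -13288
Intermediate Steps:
E = 26 (E = ((-2 - 4)*(-5 + 2))*1 + 8 = -6*(-3)*1 + 8 = 18*1 + 8 = 18 + 8 = 26)
(E + 276)*(-1*44) = (26 + 276)*(-1*44) = 302*(-44) = -13288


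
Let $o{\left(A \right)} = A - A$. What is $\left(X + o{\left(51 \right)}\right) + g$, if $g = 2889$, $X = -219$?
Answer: $2670$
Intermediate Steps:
$o{\left(A \right)} = 0$
$\left(X + o{\left(51 \right)}\right) + g = \left(-219 + 0\right) + 2889 = -219 + 2889 = 2670$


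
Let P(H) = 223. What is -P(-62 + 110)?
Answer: -223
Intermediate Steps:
-P(-62 + 110) = -1*223 = -223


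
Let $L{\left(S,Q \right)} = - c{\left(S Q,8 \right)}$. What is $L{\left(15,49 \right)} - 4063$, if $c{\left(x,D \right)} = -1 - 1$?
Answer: $-4061$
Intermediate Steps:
$c{\left(x,D \right)} = -2$
$L{\left(S,Q \right)} = 2$ ($L{\left(S,Q \right)} = \left(-1\right) \left(-2\right) = 2$)
$L{\left(15,49 \right)} - 4063 = 2 - 4063 = -4061$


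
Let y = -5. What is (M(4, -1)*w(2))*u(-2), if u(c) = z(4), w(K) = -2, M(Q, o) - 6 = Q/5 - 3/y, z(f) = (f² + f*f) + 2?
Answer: -2516/5 ≈ -503.20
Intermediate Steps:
z(f) = 2 + 2*f² (z(f) = (f² + f²) + 2 = 2*f² + 2 = 2 + 2*f²)
M(Q, o) = 33/5 + Q/5 (M(Q, o) = 6 + (Q/5 - 3/(-5)) = 6 + (Q*(⅕) - 3*(-⅕)) = 6 + (Q/5 + ⅗) = 6 + (⅗ + Q/5) = 33/5 + Q/5)
u(c) = 34 (u(c) = 2 + 2*4² = 2 + 2*16 = 2 + 32 = 34)
(M(4, -1)*w(2))*u(-2) = ((33/5 + (⅕)*4)*(-2))*34 = ((33/5 + ⅘)*(-2))*34 = ((37/5)*(-2))*34 = -74/5*34 = -2516/5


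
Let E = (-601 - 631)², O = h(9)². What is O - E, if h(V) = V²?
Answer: -1511263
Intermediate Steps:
O = 6561 (O = (9²)² = 81² = 6561)
E = 1517824 (E = (-1232)² = 1517824)
O - E = 6561 - 1*1517824 = 6561 - 1517824 = -1511263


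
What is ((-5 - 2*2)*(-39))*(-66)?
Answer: -23166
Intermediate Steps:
((-5 - 2*2)*(-39))*(-66) = ((-5 - 4)*(-39))*(-66) = -9*(-39)*(-66) = 351*(-66) = -23166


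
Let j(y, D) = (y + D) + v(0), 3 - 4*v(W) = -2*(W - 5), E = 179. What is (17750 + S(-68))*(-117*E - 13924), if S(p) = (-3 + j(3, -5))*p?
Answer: -634893203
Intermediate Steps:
v(W) = -7/4 + W/2 (v(W) = ¾ - (-1)*(W - 5)/2 = ¾ - (-1)*(-5 + W)/2 = ¾ - (10 - 2*W)/4 = ¾ + (-5/2 + W/2) = -7/4 + W/2)
j(y, D) = -7/4 + D + y (j(y, D) = (y + D) + (-7/4 + (½)*0) = (D + y) + (-7/4 + 0) = (D + y) - 7/4 = -7/4 + D + y)
S(p) = -27*p/4 (S(p) = (-3 + (-7/4 - 5 + 3))*p = (-3 - 15/4)*p = -27*p/4)
(17750 + S(-68))*(-117*E - 13924) = (17750 - 27/4*(-68))*(-117*179 - 13924) = (17750 + 459)*(-20943 - 13924) = 18209*(-34867) = -634893203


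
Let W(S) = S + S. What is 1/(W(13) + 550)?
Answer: 1/576 ≈ 0.0017361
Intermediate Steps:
W(S) = 2*S
1/(W(13) + 550) = 1/(2*13 + 550) = 1/(26 + 550) = 1/576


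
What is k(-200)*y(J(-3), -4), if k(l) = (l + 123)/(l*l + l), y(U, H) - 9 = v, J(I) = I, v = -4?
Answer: -77/7960 ≈ -0.0096734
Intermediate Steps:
y(U, H) = 5 (y(U, H) = 9 - 4 = 5)
k(l) = (123 + l)/(l + l**2) (k(l) = (123 + l)/(l**2 + l) = (123 + l)/(l + l**2))
k(-200)*y(J(-3), -4) = ((123 - 200)/((-200)*(1 - 200)))*5 = -1/200*(-77)/(-199)*5 = -1/200*(-1/199)*(-77)*5 = -77/39800*5 = -77/7960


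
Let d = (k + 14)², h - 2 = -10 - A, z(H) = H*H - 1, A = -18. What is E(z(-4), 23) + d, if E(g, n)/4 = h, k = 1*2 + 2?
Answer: 364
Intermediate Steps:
k = 4 (k = 2 + 2 = 4)
z(H) = -1 + H² (z(H) = H² - 1 = -1 + H²)
h = 10 (h = 2 + (-10 - 1*(-18)) = 2 + (-10 + 18) = 2 + 8 = 10)
E(g, n) = 40 (E(g, n) = 4*10 = 40)
d = 324 (d = (4 + 14)² = 18² = 324)
E(z(-4), 23) + d = 40 + 324 = 364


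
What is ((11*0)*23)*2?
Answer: 0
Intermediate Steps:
((11*0)*23)*2 = (0*23)*2 = 0*2 = 0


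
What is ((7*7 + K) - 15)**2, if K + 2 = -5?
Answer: 729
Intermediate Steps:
K = -7 (K = -2 - 5 = -7)
((7*7 + K) - 15)**2 = ((7*7 - 7) - 15)**2 = ((49 - 7) - 15)**2 = (42 - 15)**2 = 27**2 = 729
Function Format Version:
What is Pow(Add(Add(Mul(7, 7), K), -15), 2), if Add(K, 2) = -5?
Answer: 729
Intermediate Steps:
K = -7 (K = Add(-2, -5) = -7)
Pow(Add(Add(Mul(7, 7), K), -15), 2) = Pow(Add(Add(Mul(7, 7), -7), -15), 2) = Pow(Add(Add(49, -7), -15), 2) = Pow(Add(42, -15), 2) = Pow(27, 2) = 729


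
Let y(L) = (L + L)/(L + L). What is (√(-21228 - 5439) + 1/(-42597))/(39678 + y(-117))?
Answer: -1/1690206363 + 3*I*√2963/39679 ≈ -5.9164e-10 + 0.0041155*I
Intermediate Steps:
y(L) = 1 (y(L) = (2*L)/((2*L)) = (2*L)*(1/(2*L)) = 1)
(√(-21228 - 5439) + 1/(-42597))/(39678 + y(-117)) = (√(-21228 - 5439) + 1/(-42597))/(39678 + 1) = (√(-26667) - 1/42597)/39679 = (3*I*√2963 - 1/42597)*(1/39679) = (-1/42597 + 3*I*√2963)*(1/39679) = -1/1690206363 + 3*I*√2963/39679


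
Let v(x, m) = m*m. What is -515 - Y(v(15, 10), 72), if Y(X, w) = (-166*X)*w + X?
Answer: 1194585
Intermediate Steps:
v(x, m) = m**2
Y(X, w) = X - 166*X*w (Y(X, w) = -166*X*w + X = X - 166*X*w)
-515 - Y(v(15, 10), 72) = -515 - 10**2*(1 - 166*72) = -515 - 100*(1 - 11952) = -515 - 100*(-11951) = -515 - 1*(-1195100) = -515 + 1195100 = 1194585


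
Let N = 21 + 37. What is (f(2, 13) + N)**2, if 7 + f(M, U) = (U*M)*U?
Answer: 151321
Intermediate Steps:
f(M, U) = -7 + M*U**2 (f(M, U) = -7 + (U*M)*U = -7 + (M*U)*U = -7 + M*U**2)
N = 58
(f(2, 13) + N)**2 = ((-7 + 2*13**2) + 58)**2 = ((-7 + 2*169) + 58)**2 = ((-7 + 338) + 58)**2 = (331 + 58)**2 = 389**2 = 151321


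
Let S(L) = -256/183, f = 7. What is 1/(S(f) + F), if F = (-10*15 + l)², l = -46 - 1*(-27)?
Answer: 183/5226407 ≈ 3.5014e-5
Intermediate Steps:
S(L) = -256/183 (S(L) = -256*1/183 = -256/183)
l = -19 (l = -46 + 27 = -19)
F = 28561 (F = (-10*15 - 19)² = (-150 - 19)² = (-169)² = 28561)
1/(S(f) + F) = 1/(-256/183 + 28561) = 1/(5226407/183) = 183/5226407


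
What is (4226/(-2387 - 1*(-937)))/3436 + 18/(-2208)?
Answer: -2062721/229181200 ≈ -0.0090004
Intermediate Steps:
(4226/(-2387 - 1*(-937)))/3436 + 18/(-2208) = (4226/(-2387 + 937))*(1/3436) + 18*(-1/2208) = (4226/(-1450))*(1/3436) - 3/368 = (4226*(-1/1450))*(1/3436) - 3/368 = -2113/725*1/3436 - 3/368 = -2113/2491100 - 3/368 = -2062721/229181200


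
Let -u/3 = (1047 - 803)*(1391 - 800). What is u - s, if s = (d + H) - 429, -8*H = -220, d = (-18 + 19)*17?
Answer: -864455/2 ≈ -4.3223e+5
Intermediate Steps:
d = 17 (d = 1*17 = 17)
H = 55/2 (H = -⅛*(-220) = 55/2 ≈ 27.500)
s = -769/2 (s = (17 + 55/2) - 429 = 89/2 - 429 = -769/2 ≈ -384.50)
u = -432612 (u = -3*(1047 - 803)*(1391 - 800) = -732*591 = -3*144204 = -432612)
u - s = -432612 - 1*(-769/2) = -432612 + 769/2 = -864455/2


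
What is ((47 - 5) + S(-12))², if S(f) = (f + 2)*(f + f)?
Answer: 79524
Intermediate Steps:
S(f) = 2*f*(2 + f) (S(f) = (2 + f)*(2*f) = 2*f*(2 + f))
((47 - 5) + S(-12))² = ((47 - 5) + 2*(-12)*(2 - 12))² = (42 + 2*(-12)*(-10))² = (42 + 240)² = 282² = 79524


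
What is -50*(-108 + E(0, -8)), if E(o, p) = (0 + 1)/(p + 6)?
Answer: 5425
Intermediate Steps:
E(o, p) = 1/(6 + p)
-50*(-108 + E(0, -8)) = -50*(-108 + 1/(6 - 8)) = -50*(-108 + 1/(-2)) = -50*(-108 - 1/2) = -50*(-217/2) = 5425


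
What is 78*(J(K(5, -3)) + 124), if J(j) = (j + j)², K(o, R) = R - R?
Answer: 9672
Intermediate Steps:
K(o, R) = 0
J(j) = 4*j² (J(j) = (2*j)² = 4*j²)
78*(J(K(5, -3)) + 124) = 78*(4*0² + 124) = 78*(4*0 + 124) = 78*(0 + 124) = 78*124 = 9672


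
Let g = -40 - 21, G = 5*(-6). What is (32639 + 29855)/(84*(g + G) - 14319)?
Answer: -62494/21963 ≈ -2.8454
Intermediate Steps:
G = -30
g = -61
(32639 + 29855)/(84*(g + G) - 14319) = (32639 + 29855)/(84*(-61 - 30) - 14319) = 62494/(84*(-91) - 14319) = 62494/(-7644 - 14319) = 62494/(-21963) = 62494*(-1/21963) = -62494/21963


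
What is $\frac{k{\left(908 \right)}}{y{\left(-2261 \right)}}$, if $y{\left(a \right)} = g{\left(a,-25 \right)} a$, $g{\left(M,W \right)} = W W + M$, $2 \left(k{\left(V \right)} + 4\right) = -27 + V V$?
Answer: $\frac{43391}{389368} \approx 0.11144$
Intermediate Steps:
$k{\left(V \right)} = - \frac{35}{2} + \frac{V^{2}}{2}$ ($k{\left(V \right)} = -4 + \frac{-27 + V V}{2} = -4 + \frac{-27 + V^{2}}{2} = -4 + \left(- \frac{27}{2} + \frac{V^{2}}{2}\right) = - \frac{35}{2} + \frac{V^{2}}{2}$)
$g{\left(M,W \right)} = M + W^{2}$ ($g{\left(M,W \right)} = W^{2} + M = M + W^{2}$)
$y{\left(a \right)} = a \left(625 + a\right)$ ($y{\left(a \right)} = \left(a + \left(-25\right)^{2}\right) a = \left(a + 625\right) a = \left(625 + a\right) a = a \left(625 + a\right)$)
$\frac{k{\left(908 \right)}}{y{\left(-2261 \right)}} = \frac{- \frac{35}{2} + \frac{908^{2}}{2}}{\left(-2261\right) \left(625 - 2261\right)} = \frac{- \frac{35}{2} + \frac{1}{2} \cdot 824464}{\left(-2261\right) \left(-1636\right)} = \frac{- \frac{35}{2} + 412232}{3698996} = \frac{824429}{2} \cdot \frac{1}{3698996} = \frac{43391}{389368}$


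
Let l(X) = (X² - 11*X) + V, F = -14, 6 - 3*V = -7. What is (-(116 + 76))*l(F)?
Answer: -68032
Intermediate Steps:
V = 13/3 (V = 2 - ⅓*(-7) = 2 + 7/3 = 13/3 ≈ 4.3333)
l(X) = 13/3 + X² - 11*X (l(X) = (X² - 11*X) + 13/3 = 13/3 + X² - 11*X)
(-(116 + 76))*l(F) = (-(116 + 76))*(13/3 + (-14)² - 11*(-14)) = (-1*192)*(13/3 + 196 + 154) = -192*1063/3 = -68032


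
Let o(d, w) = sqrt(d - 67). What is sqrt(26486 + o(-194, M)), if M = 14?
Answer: sqrt(26486 + 3*I*sqrt(29)) ≈ 162.75 + 0.0496*I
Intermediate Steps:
o(d, w) = sqrt(-67 + d)
sqrt(26486 + o(-194, M)) = sqrt(26486 + sqrt(-67 - 194)) = sqrt(26486 + sqrt(-261)) = sqrt(26486 + 3*I*sqrt(29))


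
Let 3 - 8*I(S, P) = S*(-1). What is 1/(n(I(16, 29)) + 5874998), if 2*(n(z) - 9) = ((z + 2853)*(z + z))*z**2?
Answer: 4096/24220708809 ≈ 1.6911e-7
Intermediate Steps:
I(S, P) = 3/8 + S/8 (I(S, P) = 3/8 - S*(-1)/8 = 3/8 - (-1)*S/8 = 3/8 + S/8)
n(z) = 9 + z**3*(2853 + z) (n(z) = 9 + (((z + 2853)*(z + z))*z**2)/2 = 9 + (((2853 + z)*(2*z))*z**2)/2 = 9 + ((2*z*(2853 + z))*z**2)/2 = 9 + (2*z**3*(2853 + z))/2 = 9 + z**3*(2853 + z))
1/(n(I(16, 29)) + 5874998) = 1/((9 + (3/8 + (1/8)*16)**4 + 2853*(3/8 + (1/8)*16)**3) + 5874998) = 1/((9 + (3/8 + 2)**4 + 2853*(3/8 + 2)**3) + 5874998) = 1/((9 + (19/8)**4 + 2853*(19/8)**3) + 5874998) = 1/((9 + 130321/4096 + 2853*(6859/512)) + 5874998) = 1/((9 + 130321/4096 + 19568727/512) + 5874998) = 1/(156717001/4096 + 5874998) = 1/(24220708809/4096) = 4096/24220708809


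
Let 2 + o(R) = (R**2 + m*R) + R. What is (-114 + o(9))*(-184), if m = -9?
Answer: 19688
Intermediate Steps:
o(R) = -2 + R**2 - 8*R (o(R) = -2 + ((R**2 - 9*R) + R) = -2 + (R**2 - 8*R) = -2 + R**2 - 8*R)
(-114 + o(9))*(-184) = (-114 + (-2 + 9**2 - 8*9))*(-184) = (-114 + (-2 + 81 - 72))*(-184) = (-114 + 7)*(-184) = -107*(-184) = 19688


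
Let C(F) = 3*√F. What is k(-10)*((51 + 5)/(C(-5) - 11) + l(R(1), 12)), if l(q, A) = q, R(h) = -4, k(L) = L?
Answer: 6400/83 + 840*I*√5/83 ≈ 77.108 + 22.63*I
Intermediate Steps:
k(-10)*((51 + 5)/(C(-5) - 11) + l(R(1), 12)) = -10*((51 + 5)/(3*√(-5) - 11) - 4) = -10*(56/(3*(I*√5) - 11) - 4) = -10*(56/(3*I*√5 - 11) - 4) = -10*(56/(-11 + 3*I*√5) - 4) = -10*(-4 + 56/(-11 + 3*I*√5)) = 40 - 560/(-11 + 3*I*√5)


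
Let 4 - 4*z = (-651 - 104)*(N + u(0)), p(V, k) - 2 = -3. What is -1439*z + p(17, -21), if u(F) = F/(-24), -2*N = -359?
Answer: -390045275/8 ≈ -4.8756e+7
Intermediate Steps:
N = 359/2 (N = -½*(-359) = 359/2 ≈ 179.50)
u(F) = -F/24 (u(F) = F*(-1/24) = -F/24)
p(V, k) = -1 (p(V, k) = 2 - 3 = -1)
z = 271053/8 (z = 1 - (-651 - 104)*(359/2 - 1/24*0)/4 = 1 - (-755)*(359/2 + 0)/4 = 1 - (-755)*359/(4*2) = 1 - ¼*(-271045/2) = 1 + 271045/8 = 271053/8 ≈ 33882.)
-1439*z + p(17, -21) = -1439*271053/8 - 1 = -390045267/8 - 1 = -390045275/8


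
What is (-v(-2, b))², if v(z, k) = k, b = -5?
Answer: 25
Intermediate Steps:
(-v(-2, b))² = (-1*(-5))² = 5² = 25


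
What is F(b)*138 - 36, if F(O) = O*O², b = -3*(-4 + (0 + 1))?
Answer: 100566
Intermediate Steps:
b = 9 (b = -3*(-4 + 1) = -3*(-3) = 9)
F(O) = O³
F(b)*138 - 36 = 9³*138 - 36 = 729*138 - 36 = 100602 - 36 = 100566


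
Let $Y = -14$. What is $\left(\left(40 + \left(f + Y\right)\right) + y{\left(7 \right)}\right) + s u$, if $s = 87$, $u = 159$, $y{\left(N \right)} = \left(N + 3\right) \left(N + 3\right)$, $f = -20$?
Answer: $13939$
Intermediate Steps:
$y{\left(N \right)} = \left(3 + N\right)^{2}$ ($y{\left(N \right)} = \left(3 + N\right) \left(3 + N\right) = \left(3 + N\right)^{2}$)
$\left(\left(40 + \left(f + Y\right)\right) + y{\left(7 \right)}\right) + s u = \left(\left(40 - 34\right) + \left(3 + 7\right)^{2}\right) + 87 \cdot 159 = \left(\left(40 - 34\right) + 10^{2}\right) + 13833 = \left(6 + 100\right) + 13833 = 106 + 13833 = 13939$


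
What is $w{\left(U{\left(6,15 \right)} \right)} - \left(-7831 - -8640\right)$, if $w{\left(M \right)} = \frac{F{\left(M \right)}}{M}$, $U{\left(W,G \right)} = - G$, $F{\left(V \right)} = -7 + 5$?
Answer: $- \frac{12133}{15} \approx -808.87$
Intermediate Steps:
$F{\left(V \right)} = -2$
$w{\left(M \right)} = - \frac{2}{M}$
$w{\left(U{\left(6,15 \right)} \right)} - \left(-7831 - -8640\right) = - \frac{2}{\left(-1\right) 15} - \left(-7831 - -8640\right) = - \frac{2}{-15} - \left(-7831 + 8640\right) = \left(-2\right) \left(- \frac{1}{15}\right) - 809 = \frac{2}{15} - 809 = - \frac{12133}{15}$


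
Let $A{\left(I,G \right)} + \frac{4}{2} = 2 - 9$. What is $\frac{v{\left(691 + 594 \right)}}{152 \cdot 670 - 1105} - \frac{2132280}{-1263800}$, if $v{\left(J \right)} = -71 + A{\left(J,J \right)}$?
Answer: $\frac{1073470609}{636544465} \approx 1.6864$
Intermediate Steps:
$A{\left(I,G \right)} = -9$ ($A{\left(I,G \right)} = -2 + \left(2 - 9\right) = -2 - 7 = -9$)
$v{\left(J \right)} = -80$ ($v{\left(J \right)} = -71 - 9 = -80$)
$\frac{v{\left(691 + 594 \right)}}{152 \cdot 670 - 1105} - \frac{2132280}{-1263800} = - \frac{80}{152 \cdot 670 - 1105} - \frac{2132280}{-1263800} = - \frac{80}{101840 - 1105} - - \frac{53307}{31595} = - \frac{80}{100735} + \frac{53307}{31595} = \left(-80\right) \frac{1}{100735} + \frac{53307}{31595} = - \frac{16}{20147} + \frac{53307}{31595} = \frac{1073470609}{636544465}$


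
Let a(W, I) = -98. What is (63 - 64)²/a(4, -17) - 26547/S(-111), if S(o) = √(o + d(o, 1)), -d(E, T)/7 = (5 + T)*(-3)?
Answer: -1/98 - 8849*√15/5 ≈ -6854.4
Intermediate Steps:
d(E, T) = 105 + 21*T (d(E, T) = -7*(5 + T)*(-3) = -7*(-15 - 3*T) = 105 + 21*T)
S(o) = √(126 + o) (S(o) = √(o + (105 + 21*1)) = √(o + (105 + 21)) = √(o + 126) = √(126 + o))
(63 - 64)²/a(4, -17) - 26547/S(-111) = (63 - 64)²/(-98) - 26547/√(126 - 111) = (-1)²*(-1/98) - 26547*√15/15 = 1*(-1/98) - 8849*√15/5 = -1/98 - 8849*√15/5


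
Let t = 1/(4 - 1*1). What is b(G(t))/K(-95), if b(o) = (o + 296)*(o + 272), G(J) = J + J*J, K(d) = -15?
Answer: -6541936/1215 ≈ -5384.3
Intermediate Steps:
t = 1/3 (t = 1/(4 - 1) = 1/3 ≈ 0.33333)
G(J) = J + J**2
b(o) = (272 + o)*(296 + o) (b(o) = (296 + o)*(272 + o) = (272 + o)*(296 + o))
b(G(t))/K(-95) = (80512 + ((1 + 1/3)/3)**2 + 568*((1 + 1/3)/3))/(-15) = (80512 + ((1/3)*(4/3))**2 + 568*((1/3)*(4/3)))*(-1/15) = (80512 + (4/9)**2 + 568*(4/9))*(-1/15) = (80512 + 16/81 + 2272/9)*(-1/15) = (6541936/81)*(-1/15) = -6541936/1215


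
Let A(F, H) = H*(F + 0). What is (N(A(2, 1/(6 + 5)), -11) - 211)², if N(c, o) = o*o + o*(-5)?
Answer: 1225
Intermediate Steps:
A(F, H) = F*H (A(F, H) = H*F = F*H)
N(c, o) = o² - 5*o
(N(A(2, 1/(6 + 5)), -11) - 211)² = (-11*(-5 - 11) - 211)² = (-11*(-16) - 211)² = (176 - 211)² = (-35)² = 1225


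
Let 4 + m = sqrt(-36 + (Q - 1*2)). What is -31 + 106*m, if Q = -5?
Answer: -455 + 106*I*sqrt(43) ≈ -455.0 + 695.09*I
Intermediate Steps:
m = -4 + I*sqrt(43) (m = -4 + sqrt(-36 + (-5 - 1*2)) = -4 + sqrt(-36 + (-5 - 2)) = -4 + sqrt(-36 - 7) = -4 + sqrt(-43) = -4 + I*sqrt(43) ≈ -4.0 + 6.5574*I)
-31 + 106*m = -31 + 106*(-4 + I*sqrt(43)) = -31 + (-424 + 106*I*sqrt(43)) = -455 + 106*I*sqrt(43)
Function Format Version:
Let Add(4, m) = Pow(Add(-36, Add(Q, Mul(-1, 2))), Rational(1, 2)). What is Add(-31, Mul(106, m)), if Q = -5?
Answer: Add(-455, Mul(106, I, Pow(43, Rational(1, 2)))) ≈ Add(-455.00, Mul(695.09, I))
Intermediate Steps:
m = Add(-4, Mul(I, Pow(43, Rational(1, 2)))) (m = Add(-4, Pow(Add(-36, Add(-5, Mul(-1, 2))), Rational(1, 2))) = Add(-4, Pow(Add(-36, Add(-5, -2)), Rational(1, 2))) = Add(-4, Pow(Add(-36, -7), Rational(1, 2))) = Add(-4, Pow(-43, Rational(1, 2))) = Add(-4, Mul(I, Pow(43, Rational(1, 2)))) ≈ Add(-4.0000, Mul(6.5574, I)))
Add(-31, Mul(106, m)) = Add(-31, Mul(106, Add(-4, Mul(I, Pow(43, Rational(1, 2)))))) = Add(-31, Add(-424, Mul(106, I, Pow(43, Rational(1, 2))))) = Add(-455, Mul(106, I, Pow(43, Rational(1, 2))))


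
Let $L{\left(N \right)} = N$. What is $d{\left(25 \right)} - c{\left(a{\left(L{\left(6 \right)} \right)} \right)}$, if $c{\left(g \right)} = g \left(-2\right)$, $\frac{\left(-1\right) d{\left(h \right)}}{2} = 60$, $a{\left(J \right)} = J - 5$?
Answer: $-118$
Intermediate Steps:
$a{\left(J \right)} = -5 + J$
$d{\left(h \right)} = -120$ ($d{\left(h \right)} = \left(-2\right) 60 = -120$)
$c{\left(g \right)} = - 2 g$
$d{\left(25 \right)} - c{\left(a{\left(L{\left(6 \right)} \right)} \right)} = -120 - - 2 \left(-5 + 6\right) = -120 - \left(-2\right) 1 = -120 - -2 = -120 + 2 = -118$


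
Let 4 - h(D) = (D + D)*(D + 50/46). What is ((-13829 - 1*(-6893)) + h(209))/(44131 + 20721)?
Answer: -544803/372899 ≈ -1.4610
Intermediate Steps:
h(D) = 4 - 2*D*(25/23 + D) (h(D) = 4 - (D + D)*(D + 50/46) = 4 - 2*D*(D + 50*(1/46)) = 4 - 2*D*(D + 25/23) = 4 - 2*D*(25/23 + D))
((-13829 - 1*(-6893)) + h(209))/(44131 + 20721) = ((-13829 - 1*(-6893)) + (4 - 2*209**2 - 50/23*209))/(44131 + 20721) = ((-13829 + 6893) + (4 - 2*43681 - 10450/23))/64852 = (-6936 + (4 - 87362 - 10450/23))*(1/64852) = (-6936 - 2019684/23)*(1/64852) = -2179212/23*1/64852 = -544803/372899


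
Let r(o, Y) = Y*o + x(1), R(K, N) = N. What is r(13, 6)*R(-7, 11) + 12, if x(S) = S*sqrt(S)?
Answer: 881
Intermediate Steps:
x(S) = S**(3/2)
r(o, Y) = 1 + Y*o (r(o, Y) = Y*o + 1**(3/2) = Y*o + 1 = 1 + Y*o)
r(13, 6)*R(-7, 11) + 12 = (1 + 6*13)*11 + 12 = (1 + 78)*11 + 12 = 79*11 + 12 = 869 + 12 = 881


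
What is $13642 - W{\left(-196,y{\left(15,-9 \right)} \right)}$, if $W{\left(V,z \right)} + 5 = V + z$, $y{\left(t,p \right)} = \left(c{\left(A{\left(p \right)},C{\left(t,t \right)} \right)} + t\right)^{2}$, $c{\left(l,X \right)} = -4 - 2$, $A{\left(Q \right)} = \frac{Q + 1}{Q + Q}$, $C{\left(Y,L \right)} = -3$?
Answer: $13762$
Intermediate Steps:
$A{\left(Q \right)} = \frac{1 + Q}{2 Q}$
$c{\left(l,X \right)} = -6$
$y{\left(t,p \right)} = \left(-6 + t\right)^{2}$
$W{\left(V,z \right)} = -5 + V + z$ ($W{\left(V,z \right)} = -5 + \left(V + z\right) = -5 + V + z$)
$13642 - W{\left(-196,y{\left(15,-9 \right)} \right)} = 13642 - \left(-5 - 196 + \left(-6 + 15\right)^{2}\right) = 13642 - \left(-5 - 196 + 9^{2}\right) = 13642 - \left(-5 - 196 + 81\right) = 13642 - -120 = 13642 + 120 = 13762$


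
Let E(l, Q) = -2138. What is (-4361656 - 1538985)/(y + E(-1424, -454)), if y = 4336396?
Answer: -5900641/4334258 ≈ -1.3614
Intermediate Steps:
(-4361656 - 1538985)/(y + E(-1424, -454)) = (-4361656 - 1538985)/(4336396 - 2138) = -5900641/4334258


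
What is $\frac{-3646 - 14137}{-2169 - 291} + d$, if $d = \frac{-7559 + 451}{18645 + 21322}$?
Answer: $\frac{693247481}{98318820} \approx 7.051$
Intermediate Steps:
$d = - \frac{7108}{39967} \approx -0.17785$
$\frac{-3646 - 14137}{-2169 - 291} + d = \frac{-3646 - 14137}{-2169 - 291} - \frac{7108}{39967} = - \frac{17783}{-2460} - \frac{7108}{39967} = \left(-17783\right) \left(- \frac{1}{2460}\right) - \frac{7108}{39967} = \frac{17783}{2460} - \frac{7108}{39967} = \frac{693247481}{98318820}$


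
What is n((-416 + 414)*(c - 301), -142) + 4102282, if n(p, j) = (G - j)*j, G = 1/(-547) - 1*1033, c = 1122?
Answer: 2313155930/547 ≈ 4.2288e+6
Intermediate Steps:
G = -565052/547 (G = -1/547 - 1033 = -565052/547 ≈ -1033.0)
n(p, j) = j*(-565052/547 - j) (n(p, j) = (-565052/547 - j)*j = j*(-565052/547 - j))
n((-416 + 414)*(c - 301), -142) + 4102282 = -1/547*(-142)*(565052 + 547*(-142)) + 4102282 = -1/547*(-142)*(565052 - 77674) + 4102282 = -1/547*(-142)*487378 + 4102282 = 69207676/547 + 4102282 = 2313155930/547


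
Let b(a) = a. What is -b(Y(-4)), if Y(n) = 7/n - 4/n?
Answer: 3/4 ≈ 0.75000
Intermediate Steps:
Y(n) = 3/n
-b(Y(-4)) = -3/(-4) = -3*(-1)/4 = -1*(-3/4) = 3/4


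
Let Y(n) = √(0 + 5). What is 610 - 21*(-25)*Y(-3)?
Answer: 610 + 525*√5 ≈ 1783.9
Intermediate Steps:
Y(n) = √5
610 - 21*(-25)*Y(-3) = 610 - 21*(-25)*√5 = 610 - (-525)*√5 = 610 + 525*√5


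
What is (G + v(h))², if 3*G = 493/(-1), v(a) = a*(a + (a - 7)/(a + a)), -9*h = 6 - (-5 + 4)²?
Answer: 184742464/6561 ≈ 28158.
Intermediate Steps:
h = -5/9 (h = -(6 - (-5 + 4)²)/9 = -(6 - 1*(-1)²)/9 = -(6 - 1*1)/9 = -(6 - 1)/9 = -⅑*5 = -5/9 ≈ -0.55556)
v(a) = a*(a + (-7 + a)/(2*a)) (v(a) = a*(a + (-7 + a)/((2*a))) = a*(a + (-7 + a)*(1/(2*a))) = a*(a + (-7 + a)/(2*a)))
G = -493/3 (G = (493/(-1))/3 = (493*(-1))/3 = (⅓)*(-493) = -493/3 ≈ -164.33)
(G + v(h))² = (-493/3 + (-7/2 + (-5/9)² + (½)*(-5/9)))² = (-493/3 + (-7/2 + 25/81 - 5/18))² = (-493/3 - 281/81)² = (-13592/81)² = 184742464/6561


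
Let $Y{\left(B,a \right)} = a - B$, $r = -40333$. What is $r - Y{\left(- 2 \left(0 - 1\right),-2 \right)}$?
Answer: $-40329$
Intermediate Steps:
$r - Y{\left(- 2 \left(0 - 1\right),-2 \right)} = -40333 - \left(-2 - - 2 \left(0 - 1\right)\right) = -40333 - \left(-2 - \left(-2\right) \left(-1\right)\right) = -40333 - \left(-2 - 2\right) = -40333 - -4 = -40333 + 4 = -40329$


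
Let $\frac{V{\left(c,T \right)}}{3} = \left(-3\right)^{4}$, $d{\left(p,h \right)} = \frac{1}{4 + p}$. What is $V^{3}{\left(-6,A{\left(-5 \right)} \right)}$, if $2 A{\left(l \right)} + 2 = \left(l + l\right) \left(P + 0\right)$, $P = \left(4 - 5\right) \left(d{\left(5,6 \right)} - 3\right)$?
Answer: $14348907$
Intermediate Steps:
$P = \frac{26}{9}$ ($P = \left(4 - 5\right) \left(\frac{1}{4 + 5} - 3\right) = - (\frac{1}{9} - 3) = \left(-1\right) \left(- \frac{26}{9}\right) = \frac{26}{9} \approx 2.8889$)
$A{\left(l \right)} = -1 + \frac{26 l}{9}$ ($A{\left(l \right)} = -1 + \frac{\left(l + l\right) \left(\frac{26}{9} + 0\right)}{2} = -1 + \frac{2 l \frac{26}{9}}{2} = -1 + \frac{\frac{52}{9} l}{2} = -1 + \frac{26 l}{9}$)
$V{\left(c,T \right)} = 243$ ($V{\left(c,T \right)} = 3 \left(-3\right)^{4} = 3 \cdot 81 = 243$)
$V^{3}{\left(-6,A{\left(-5 \right)} \right)} = 243^{3} = 14348907$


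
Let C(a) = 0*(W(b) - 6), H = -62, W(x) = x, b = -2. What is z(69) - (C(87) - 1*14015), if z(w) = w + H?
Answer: 14022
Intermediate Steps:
z(w) = -62 + w (z(w) = w - 62 = -62 + w)
C(a) = 0 (C(a) = 0*(-2 - 6) = 0*(-8) = 0)
z(69) - (C(87) - 1*14015) = (-62 + 69) - (0 - 1*14015) = 7 - (0 - 14015) = 7 - 1*(-14015) = 7 + 14015 = 14022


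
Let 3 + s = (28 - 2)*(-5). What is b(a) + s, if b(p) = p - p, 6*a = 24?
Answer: -133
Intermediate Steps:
a = 4 (a = (1/6)*24 = 4)
b(p) = 0
s = -133 (s = -3 + (28 - 2)*(-5) = -3 + 26*(-5) = -3 - 130 = -133)
b(a) + s = 0 - 133 = -133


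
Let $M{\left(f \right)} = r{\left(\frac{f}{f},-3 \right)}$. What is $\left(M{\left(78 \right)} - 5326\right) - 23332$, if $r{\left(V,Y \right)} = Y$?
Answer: $-28661$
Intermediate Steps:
$M{\left(f \right)} = -3$
$\left(M{\left(78 \right)} - 5326\right) - 23332 = \left(-3 - 5326\right) - 23332 = -5329 - 23332 = -28661$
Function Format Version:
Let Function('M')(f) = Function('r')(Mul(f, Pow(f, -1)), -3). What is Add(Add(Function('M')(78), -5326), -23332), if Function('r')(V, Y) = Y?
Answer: -28661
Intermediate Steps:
Function('M')(f) = -3
Add(Add(Function('M')(78), -5326), -23332) = Add(Add(-3, -5326), -23332) = Add(-5329, -23332) = -28661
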